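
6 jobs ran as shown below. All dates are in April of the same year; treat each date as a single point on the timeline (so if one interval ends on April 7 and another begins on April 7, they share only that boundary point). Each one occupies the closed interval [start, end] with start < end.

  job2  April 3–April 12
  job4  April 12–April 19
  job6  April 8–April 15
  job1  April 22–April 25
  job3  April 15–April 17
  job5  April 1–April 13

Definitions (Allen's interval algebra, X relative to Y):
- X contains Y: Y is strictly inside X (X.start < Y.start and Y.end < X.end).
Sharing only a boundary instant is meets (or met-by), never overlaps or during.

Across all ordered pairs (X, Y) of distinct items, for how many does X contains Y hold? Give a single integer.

2

Checking all 30 ordered pairs for relation 'contains'; matching pairs in alphabetical order:
(job4, job3): job4 contains job3 ✓
(job5, job2): job5 contains job2 ✓
Count: 2.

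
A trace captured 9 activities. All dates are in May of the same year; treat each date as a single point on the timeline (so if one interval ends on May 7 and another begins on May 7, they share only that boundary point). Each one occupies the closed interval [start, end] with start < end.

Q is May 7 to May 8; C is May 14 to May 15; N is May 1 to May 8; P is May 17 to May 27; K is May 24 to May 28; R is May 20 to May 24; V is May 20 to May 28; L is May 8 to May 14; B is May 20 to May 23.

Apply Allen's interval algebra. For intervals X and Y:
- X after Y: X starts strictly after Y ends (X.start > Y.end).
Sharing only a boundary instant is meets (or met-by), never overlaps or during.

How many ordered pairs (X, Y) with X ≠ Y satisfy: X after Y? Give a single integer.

Checking all 72 ordered pairs for relation 'after'; matching pairs in alphabetical order:
(B, C): B after C ✓
(B, L): B after L ✓
(B, N): B after N ✓
(B, Q): B after Q ✓
(C, N): C after N ✓
(C, Q): C after Q ✓
(K, B): K after B ✓
(K, C): K after C ✓
(K, L): K after L ✓
(K, N): K after N ✓
(K, Q): K after Q ✓
(P, C): P after C ✓
(P, L): P after L ✓
(P, N): P after N ✓
(P, Q): P after Q ✓
(R, C): R after C ✓
(R, L): R after L ✓
(R, N): R after N ✓
(R, Q): R after Q ✓
(V, C): V after C ✓
(V, L): V after L ✓
(V, N): V after N ✓
(V, Q): V after Q ✓
Count: 23.

23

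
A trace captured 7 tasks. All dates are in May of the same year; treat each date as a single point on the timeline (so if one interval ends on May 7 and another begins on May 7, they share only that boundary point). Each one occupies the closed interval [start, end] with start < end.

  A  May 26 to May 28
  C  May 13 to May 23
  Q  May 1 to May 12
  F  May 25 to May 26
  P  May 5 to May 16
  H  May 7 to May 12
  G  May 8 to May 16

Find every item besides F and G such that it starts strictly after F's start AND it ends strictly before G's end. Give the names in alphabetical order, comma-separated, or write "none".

none

Conditions: its start is strictly after F's start (X.start > May 25) AND its end is strictly before G's end (X.end < May 16).
A: start May 26 > May 25? ✓; end May 28 < May 16? ✗ → no.
C: start May 13 > May 25? ✗; end May 23 < May 16? ✗ → no.
H: start May 7 > May 25? ✗; end May 12 < May 16? ✓ → no.
P: start May 5 > May 25? ✗; end May 16 < May 16? ✗ → no.
Q: start May 1 > May 25? ✗; end May 12 < May 16? ✓ → no.
Result: none.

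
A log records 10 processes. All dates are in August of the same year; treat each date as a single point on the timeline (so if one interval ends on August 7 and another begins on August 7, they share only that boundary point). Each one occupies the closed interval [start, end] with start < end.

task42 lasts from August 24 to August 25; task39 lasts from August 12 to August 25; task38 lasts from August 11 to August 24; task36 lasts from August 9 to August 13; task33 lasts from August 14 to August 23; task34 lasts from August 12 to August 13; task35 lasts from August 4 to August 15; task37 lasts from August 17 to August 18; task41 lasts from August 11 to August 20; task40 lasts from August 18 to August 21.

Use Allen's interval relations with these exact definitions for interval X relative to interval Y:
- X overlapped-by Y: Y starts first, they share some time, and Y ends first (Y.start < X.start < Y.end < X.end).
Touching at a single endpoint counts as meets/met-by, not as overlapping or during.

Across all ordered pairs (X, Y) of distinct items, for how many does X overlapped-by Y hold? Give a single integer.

11

Checking all 90 ordered pairs for relation 'overlapped-by'; matching pairs in alphabetical order:
(task33, task35): task33 overlapped-by task35 ✓
(task33, task41): task33 overlapped-by task41 ✓
(task38, task35): task38 overlapped-by task35 ✓
(task38, task36): task38 overlapped-by task36 ✓
(task39, task35): task39 overlapped-by task35 ✓
(task39, task36): task39 overlapped-by task36 ✓
(task39, task38): task39 overlapped-by task38 ✓
(task39, task41): task39 overlapped-by task41 ✓
(task40, task41): task40 overlapped-by task41 ✓
(task41, task35): task41 overlapped-by task35 ✓
(task41, task36): task41 overlapped-by task36 ✓
Count: 11.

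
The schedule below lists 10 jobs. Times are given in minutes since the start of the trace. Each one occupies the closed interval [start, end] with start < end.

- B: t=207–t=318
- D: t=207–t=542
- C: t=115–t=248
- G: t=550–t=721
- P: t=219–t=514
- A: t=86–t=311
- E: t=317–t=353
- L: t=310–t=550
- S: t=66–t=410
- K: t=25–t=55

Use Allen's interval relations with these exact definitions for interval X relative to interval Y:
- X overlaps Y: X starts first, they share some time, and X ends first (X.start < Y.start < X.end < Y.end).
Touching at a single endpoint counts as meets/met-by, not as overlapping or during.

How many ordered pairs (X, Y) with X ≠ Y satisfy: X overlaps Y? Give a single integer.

15

Checking all 90 ordered pairs for relation 'overlaps'; matching pairs in alphabetical order:
(A, B): A overlaps B ✓
(A, D): A overlaps D ✓
(A, L): A overlaps L ✓
(A, P): A overlaps P ✓
(B, E): B overlaps E ✓
(B, L): B overlaps L ✓
(B, P): B overlaps P ✓
(C, B): C overlaps B ✓
(C, D): C overlaps D ✓
(C, P): C overlaps P ✓
(D, L): D overlaps L ✓
(P, L): P overlaps L ✓
(S, D): S overlaps D ✓
(S, L): S overlaps L ✓
(S, P): S overlaps P ✓
Count: 15.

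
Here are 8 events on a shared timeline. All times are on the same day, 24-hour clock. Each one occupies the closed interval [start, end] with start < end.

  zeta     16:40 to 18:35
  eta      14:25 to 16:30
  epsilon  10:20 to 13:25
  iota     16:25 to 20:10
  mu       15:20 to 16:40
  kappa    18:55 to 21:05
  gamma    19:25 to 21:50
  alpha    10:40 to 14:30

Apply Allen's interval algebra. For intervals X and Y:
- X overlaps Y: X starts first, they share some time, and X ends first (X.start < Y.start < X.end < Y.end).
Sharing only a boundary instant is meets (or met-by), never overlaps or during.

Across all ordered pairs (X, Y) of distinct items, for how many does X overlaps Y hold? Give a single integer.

8

Checking all 56 ordered pairs for relation 'overlaps'; matching pairs in alphabetical order:
(alpha, eta): alpha overlaps eta ✓
(epsilon, alpha): epsilon overlaps alpha ✓
(eta, iota): eta overlaps iota ✓
(eta, mu): eta overlaps mu ✓
(iota, gamma): iota overlaps gamma ✓
(iota, kappa): iota overlaps kappa ✓
(kappa, gamma): kappa overlaps gamma ✓
(mu, iota): mu overlaps iota ✓
Count: 8.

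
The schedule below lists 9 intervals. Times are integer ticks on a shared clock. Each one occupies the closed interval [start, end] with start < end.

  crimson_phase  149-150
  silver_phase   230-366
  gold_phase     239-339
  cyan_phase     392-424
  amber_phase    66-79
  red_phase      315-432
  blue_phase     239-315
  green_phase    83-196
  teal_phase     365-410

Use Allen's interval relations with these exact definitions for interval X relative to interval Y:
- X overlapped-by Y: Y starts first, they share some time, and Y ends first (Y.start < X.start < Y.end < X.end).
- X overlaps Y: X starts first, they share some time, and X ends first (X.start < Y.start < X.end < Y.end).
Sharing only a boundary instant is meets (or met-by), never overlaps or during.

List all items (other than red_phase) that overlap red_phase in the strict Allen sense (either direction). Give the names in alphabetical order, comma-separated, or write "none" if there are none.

Target red_phase = [315, 432].
amber_phase [66, 79] → before → no.
blue_phase [239, 315] → meets → no.
crimson_phase [149, 150] → before → no.
cyan_phase [392, 424] → during → no.
gold_phase [239, 339] → overlaps → yes.
green_phase [83, 196] → before → no.
silver_phase [230, 366] → overlaps → yes.
teal_phase [365, 410] → during → no.
Result: gold_phase, silver_phase.

gold_phase, silver_phase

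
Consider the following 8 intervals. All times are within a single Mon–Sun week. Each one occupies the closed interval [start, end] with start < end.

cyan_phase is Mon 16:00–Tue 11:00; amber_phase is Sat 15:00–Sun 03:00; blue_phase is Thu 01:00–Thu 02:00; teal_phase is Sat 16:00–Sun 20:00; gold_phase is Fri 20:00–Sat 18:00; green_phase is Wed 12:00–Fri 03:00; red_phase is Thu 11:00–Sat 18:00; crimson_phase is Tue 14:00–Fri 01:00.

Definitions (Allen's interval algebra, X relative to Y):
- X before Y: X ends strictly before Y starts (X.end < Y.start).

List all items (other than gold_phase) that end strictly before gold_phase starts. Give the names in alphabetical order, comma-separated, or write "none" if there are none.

blue_phase, crimson_phase, cyan_phase, green_phase

Target gold_phase = [Fri 20:00, Sat 18:00].
amber_phase [Sat 15:00, Sun 03:00] → overlapped-by → no.
blue_phase [Thu 01:00, Thu 02:00] → before → yes.
crimson_phase [Tue 14:00, Fri 01:00] → before → yes.
cyan_phase [Mon 16:00, Tue 11:00] → before → yes.
green_phase [Wed 12:00, Fri 03:00] → before → yes.
red_phase [Thu 11:00, Sat 18:00] → finished-by → no.
teal_phase [Sat 16:00, Sun 20:00] → overlapped-by → no.
Result: blue_phase, crimson_phase, cyan_phase, green_phase.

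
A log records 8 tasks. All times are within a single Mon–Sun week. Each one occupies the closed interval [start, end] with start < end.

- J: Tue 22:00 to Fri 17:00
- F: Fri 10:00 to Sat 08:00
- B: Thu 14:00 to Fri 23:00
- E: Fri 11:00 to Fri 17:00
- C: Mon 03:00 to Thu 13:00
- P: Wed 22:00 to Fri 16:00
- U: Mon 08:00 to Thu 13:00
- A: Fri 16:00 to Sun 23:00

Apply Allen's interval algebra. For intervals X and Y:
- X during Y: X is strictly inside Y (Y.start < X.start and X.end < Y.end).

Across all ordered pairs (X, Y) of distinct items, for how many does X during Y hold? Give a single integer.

3

Checking all 56 ordered pairs for relation 'during'; matching pairs in alphabetical order:
(E, B): E during B ✓
(E, F): E during F ✓
(P, J): P during J ✓
Count: 3.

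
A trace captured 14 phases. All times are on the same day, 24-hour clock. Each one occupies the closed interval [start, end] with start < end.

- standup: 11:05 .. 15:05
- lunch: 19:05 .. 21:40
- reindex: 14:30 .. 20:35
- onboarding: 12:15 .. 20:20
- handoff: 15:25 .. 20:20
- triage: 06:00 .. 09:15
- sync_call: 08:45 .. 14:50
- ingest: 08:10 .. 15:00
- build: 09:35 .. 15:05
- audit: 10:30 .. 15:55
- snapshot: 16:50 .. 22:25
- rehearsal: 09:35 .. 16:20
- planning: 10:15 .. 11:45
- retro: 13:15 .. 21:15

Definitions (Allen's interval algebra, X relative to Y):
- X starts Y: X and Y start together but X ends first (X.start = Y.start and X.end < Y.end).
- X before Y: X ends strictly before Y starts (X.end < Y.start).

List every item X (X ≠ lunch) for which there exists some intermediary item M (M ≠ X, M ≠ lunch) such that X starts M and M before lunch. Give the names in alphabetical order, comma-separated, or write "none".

Target lunch = [19:05, 21:40].
Intermediaries M with M before lunch: audit, build, ingest, planning, rehearsal, standup, sync_call, triage.
Via audit — items with X starts audit: none.
Via build — items with X starts build: none.
Via ingest — items with X starts ingest: none.
Via planning — items with X starts planning: none.
Via rehearsal — items with X starts rehearsal: build.
Via standup — items with X starts standup: none.
Via sync_call — items with X starts sync_call: none.
Via triage — items with X starts triage: none.
Union: build.

build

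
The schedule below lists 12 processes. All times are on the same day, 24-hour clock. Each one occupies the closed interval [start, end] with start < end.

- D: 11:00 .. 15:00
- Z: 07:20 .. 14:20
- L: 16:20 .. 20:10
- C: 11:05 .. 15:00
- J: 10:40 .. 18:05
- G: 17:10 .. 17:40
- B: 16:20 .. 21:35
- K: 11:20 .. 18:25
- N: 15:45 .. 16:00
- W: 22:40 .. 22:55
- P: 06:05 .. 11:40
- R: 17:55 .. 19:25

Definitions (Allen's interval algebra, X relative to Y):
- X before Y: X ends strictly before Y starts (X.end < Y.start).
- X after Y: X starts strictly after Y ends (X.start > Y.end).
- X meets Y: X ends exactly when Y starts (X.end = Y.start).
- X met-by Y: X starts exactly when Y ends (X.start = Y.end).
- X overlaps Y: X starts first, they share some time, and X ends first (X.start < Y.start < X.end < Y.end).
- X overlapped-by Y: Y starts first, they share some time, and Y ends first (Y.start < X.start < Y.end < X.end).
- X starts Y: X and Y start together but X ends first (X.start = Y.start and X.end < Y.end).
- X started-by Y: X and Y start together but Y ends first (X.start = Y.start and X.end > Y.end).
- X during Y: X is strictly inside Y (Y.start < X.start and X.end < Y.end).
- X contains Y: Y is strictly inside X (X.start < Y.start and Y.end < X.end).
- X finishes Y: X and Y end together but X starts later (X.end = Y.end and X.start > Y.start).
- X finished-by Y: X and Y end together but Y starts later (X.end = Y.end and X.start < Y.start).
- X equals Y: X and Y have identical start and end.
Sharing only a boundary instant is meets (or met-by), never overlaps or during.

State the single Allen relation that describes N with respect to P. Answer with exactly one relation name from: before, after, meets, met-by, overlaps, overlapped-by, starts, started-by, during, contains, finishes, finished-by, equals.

N = [15:45, 16:00]; P = [06:05, 11:40].
Compare endpoints: N.start > P.start, N.start > P.end, N.end > P.start, N.end > P.end.
That pattern is 'after'.

after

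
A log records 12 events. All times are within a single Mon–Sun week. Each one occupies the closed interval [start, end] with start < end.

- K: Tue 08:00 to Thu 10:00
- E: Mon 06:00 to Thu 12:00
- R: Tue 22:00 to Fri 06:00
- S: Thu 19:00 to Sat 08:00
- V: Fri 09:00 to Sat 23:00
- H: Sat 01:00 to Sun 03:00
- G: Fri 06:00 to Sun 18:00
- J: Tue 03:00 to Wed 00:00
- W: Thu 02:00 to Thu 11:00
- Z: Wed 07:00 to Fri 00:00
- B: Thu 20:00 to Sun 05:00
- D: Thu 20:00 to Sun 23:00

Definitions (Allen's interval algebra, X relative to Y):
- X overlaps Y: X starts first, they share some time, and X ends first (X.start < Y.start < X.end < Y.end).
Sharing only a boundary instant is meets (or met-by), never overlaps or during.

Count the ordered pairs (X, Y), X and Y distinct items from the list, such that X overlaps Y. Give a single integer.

Checking all 132 ordered pairs for relation 'overlaps'; matching pairs in alphabetical order:
(B, G): B overlaps G ✓
(E, R): E overlaps R ✓
(E, Z): E overlaps Z ✓
(J, K): J overlaps K ✓
(J, R): J overlaps R ✓
(K, R): K overlaps R ✓
(K, W): K overlaps W ✓
(K, Z): K overlaps Z ✓
(R, B): R overlaps B ✓
(R, D): R overlaps D ✓
(R, S): R overlaps S ✓
(S, B): S overlaps B ✓
(S, D): S overlaps D ✓
(S, G): S overlaps G ✓
(S, H): S overlaps H ✓
(S, V): S overlaps V ✓
(V, H): V overlaps H ✓
(Z, B): Z overlaps B ✓
(Z, D): Z overlaps D ✓
(Z, S): Z overlaps S ✓
Count: 20.

20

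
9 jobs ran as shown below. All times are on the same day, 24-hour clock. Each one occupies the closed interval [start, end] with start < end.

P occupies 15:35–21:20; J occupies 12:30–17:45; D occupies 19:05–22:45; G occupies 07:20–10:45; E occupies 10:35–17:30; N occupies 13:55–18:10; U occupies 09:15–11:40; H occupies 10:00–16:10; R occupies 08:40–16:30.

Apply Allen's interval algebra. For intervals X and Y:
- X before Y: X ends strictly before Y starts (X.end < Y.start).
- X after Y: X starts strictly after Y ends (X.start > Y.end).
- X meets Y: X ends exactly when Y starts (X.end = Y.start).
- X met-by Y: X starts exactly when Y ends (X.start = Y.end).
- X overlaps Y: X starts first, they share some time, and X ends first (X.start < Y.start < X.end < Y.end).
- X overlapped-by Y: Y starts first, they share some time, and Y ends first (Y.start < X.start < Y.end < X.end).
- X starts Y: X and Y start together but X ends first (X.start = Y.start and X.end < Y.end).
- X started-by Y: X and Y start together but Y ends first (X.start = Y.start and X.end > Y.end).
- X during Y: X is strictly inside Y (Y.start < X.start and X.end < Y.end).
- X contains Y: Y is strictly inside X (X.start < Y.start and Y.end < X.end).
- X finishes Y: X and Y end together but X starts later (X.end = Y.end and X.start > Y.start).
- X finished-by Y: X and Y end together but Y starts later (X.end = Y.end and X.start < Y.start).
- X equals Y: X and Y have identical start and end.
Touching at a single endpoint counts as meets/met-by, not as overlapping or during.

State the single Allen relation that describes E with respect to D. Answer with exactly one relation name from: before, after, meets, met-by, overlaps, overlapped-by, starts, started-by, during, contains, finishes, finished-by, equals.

E = [10:35, 17:30]; D = [19:05, 22:45].
Compare endpoints: E.start < D.start, E.start < D.end, E.end < D.start, E.end < D.end.
That pattern is 'before'.

before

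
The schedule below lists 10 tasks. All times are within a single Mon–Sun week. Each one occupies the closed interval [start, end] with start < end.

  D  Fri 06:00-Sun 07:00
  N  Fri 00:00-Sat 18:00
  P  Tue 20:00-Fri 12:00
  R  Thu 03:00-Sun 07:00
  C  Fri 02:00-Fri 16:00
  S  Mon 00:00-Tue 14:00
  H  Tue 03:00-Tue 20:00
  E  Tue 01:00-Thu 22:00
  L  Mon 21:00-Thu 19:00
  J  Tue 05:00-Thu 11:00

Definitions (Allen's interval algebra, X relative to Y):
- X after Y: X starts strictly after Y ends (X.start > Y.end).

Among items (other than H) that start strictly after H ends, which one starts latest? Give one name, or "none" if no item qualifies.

Target H = [Tue 03:00, Tue 20:00].
C [Fri 02:00, Fri 16:00] → after → candidate.
D [Fri 06:00, Sun 07:00] → after → candidate.
E [Tue 01:00, Thu 22:00] → contains → excluded.
J [Tue 05:00, Thu 11:00] → overlapped-by → excluded.
L [Mon 21:00, Thu 19:00] → contains → excluded.
N [Fri 00:00, Sat 18:00] → after → candidate.
P [Tue 20:00, Fri 12:00] → met-by → excluded.
R [Thu 03:00, Sun 07:00] → after → candidate.
S [Mon 00:00, Tue 14:00] → overlaps → excluded.
Among candidates, latest start is Fri 06:00 → D.

D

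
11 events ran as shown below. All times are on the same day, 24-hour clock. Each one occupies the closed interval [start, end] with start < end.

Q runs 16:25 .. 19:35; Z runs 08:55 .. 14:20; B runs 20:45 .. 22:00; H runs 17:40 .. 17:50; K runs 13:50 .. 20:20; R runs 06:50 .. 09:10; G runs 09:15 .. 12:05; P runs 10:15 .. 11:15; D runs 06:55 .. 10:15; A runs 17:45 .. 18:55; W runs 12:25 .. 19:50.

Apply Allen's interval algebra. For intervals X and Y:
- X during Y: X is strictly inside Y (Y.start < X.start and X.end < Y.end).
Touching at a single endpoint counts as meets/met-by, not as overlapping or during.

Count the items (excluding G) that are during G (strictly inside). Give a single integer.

1

Target G = [09:15, 12:05].
A [17:45, 18:55] → after → no.
B [20:45, 22:00] → after → no.
D [06:55, 10:15] → overlaps → no.
H [17:40, 17:50] → after → no.
K [13:50, 20:20] → after → no.
P [10:15, 11:15] → during → counts.
Q [16:25, 19:35] → after → no.
R [06:50, 09:10] → before → no.
W [12:25, 19:50] → after → no.
Z [08:55, 14:20] → contains → no.
Total: 1.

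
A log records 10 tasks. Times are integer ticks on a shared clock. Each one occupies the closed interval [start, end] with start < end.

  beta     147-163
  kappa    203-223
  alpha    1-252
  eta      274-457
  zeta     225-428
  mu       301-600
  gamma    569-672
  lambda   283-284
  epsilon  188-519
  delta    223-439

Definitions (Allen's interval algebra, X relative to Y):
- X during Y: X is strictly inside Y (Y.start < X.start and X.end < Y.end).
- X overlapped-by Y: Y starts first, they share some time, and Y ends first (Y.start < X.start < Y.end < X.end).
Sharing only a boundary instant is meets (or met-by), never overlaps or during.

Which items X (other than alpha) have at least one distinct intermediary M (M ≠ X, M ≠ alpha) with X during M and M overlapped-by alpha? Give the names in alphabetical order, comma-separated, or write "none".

Target alpha = [1, 252].
Intermediaries M with M overlapped-by alpha: delta, epsilon, zeta.
Via delta — items with X during delta: lambda, zeta.
Via epsilon — items with X during epsilon: delta, eta, kappa, lambda, zeta.
Via zeta — items with X during zeta: lambda.
Union: delta, eta, kappa, lambda, zeta.

delta, eta, kappa, lambda, zeta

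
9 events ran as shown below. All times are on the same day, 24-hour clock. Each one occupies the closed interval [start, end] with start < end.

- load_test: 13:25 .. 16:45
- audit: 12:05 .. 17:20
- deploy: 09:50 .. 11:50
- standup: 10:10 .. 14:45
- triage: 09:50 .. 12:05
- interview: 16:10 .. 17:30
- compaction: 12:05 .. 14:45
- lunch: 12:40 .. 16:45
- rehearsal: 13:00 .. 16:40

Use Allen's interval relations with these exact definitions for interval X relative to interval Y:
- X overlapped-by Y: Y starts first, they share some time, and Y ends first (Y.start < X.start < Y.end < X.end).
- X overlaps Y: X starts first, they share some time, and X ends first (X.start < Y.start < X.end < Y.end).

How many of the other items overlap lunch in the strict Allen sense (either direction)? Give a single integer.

3

Target lunch = [12:40, 16:45].
audit [12:05, 17:20] → contains → no.
compaction [12:05, 14:45] → overlaps → counts.
deploy [09:50, 11:50] → before → no.
interview [16:10, 17:30] → overlapped-by → counts.
load_test [13:25, 16:45] → finishes → no.
rehearsal [13:00, 16:40] → during → no.
standup [10:10, 14:45] → overlaps → counts.
triage [09:50, 12:05] → before → no.
Total: 3.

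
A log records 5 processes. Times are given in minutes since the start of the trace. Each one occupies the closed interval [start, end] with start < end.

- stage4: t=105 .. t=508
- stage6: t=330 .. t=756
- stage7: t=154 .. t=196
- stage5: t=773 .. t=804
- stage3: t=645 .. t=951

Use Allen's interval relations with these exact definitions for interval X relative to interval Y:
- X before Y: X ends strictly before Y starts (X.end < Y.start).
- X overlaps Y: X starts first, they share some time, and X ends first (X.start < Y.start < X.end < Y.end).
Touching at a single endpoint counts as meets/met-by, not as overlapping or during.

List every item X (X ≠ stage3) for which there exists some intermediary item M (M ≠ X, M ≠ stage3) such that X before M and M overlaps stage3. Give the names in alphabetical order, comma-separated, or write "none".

stage7

Target stage3 = [t=645, t=951].
Intermediaries M with M overlaps stage3: stage6.
Via stage6 — items with X before stage6: stage7.
Union: stage7.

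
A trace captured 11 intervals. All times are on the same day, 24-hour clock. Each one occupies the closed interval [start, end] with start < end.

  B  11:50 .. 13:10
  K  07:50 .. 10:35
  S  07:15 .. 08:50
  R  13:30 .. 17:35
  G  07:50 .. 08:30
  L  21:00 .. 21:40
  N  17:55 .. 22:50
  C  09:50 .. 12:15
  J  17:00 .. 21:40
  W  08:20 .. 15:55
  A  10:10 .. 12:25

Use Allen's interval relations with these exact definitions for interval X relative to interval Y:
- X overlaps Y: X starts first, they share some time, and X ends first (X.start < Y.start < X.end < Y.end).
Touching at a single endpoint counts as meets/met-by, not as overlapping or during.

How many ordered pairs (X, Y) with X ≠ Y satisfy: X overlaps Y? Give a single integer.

Checking all 110 ordered pairs for relation 'overlaps'; matching pairs in alphabetical order:
(A, B): A overlaps B ✓
(C, A): C overlaps A ✓
(C, B): C overlaps B ✓
(G, W): G overlaps W ✓
(J, N): J overlaps N ✓
(K, A): K overlaps A ✓
(K, C): K overlaps C ✓
(K, W): K overlaps W ✓
(R, J): R overlaps J ✓
(S, K): S overlaps K ✓
(S, W): S overlaps W ✓
(W, R): W overlaps R ✓
Count: 12.

12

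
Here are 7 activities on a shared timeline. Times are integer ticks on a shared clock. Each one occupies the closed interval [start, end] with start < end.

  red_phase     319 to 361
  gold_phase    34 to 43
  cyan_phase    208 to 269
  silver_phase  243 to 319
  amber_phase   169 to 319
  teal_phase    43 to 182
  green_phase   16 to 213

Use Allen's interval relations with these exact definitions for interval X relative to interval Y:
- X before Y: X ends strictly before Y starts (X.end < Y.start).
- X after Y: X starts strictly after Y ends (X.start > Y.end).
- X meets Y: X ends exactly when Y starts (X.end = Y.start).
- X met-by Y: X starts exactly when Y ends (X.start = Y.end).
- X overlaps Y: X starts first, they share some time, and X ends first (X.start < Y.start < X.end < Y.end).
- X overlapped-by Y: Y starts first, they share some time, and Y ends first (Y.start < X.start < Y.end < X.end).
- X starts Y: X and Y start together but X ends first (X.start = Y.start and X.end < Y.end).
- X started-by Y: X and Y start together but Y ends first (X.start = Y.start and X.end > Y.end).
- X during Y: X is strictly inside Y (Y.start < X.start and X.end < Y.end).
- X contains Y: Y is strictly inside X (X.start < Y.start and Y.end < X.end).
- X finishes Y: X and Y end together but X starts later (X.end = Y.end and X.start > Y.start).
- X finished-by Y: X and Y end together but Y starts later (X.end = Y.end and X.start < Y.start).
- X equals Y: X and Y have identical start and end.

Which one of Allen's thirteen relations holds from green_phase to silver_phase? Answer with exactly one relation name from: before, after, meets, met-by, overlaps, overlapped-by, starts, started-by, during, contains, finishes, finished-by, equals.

before

green_phase = [16, 213]; silver_phase = [243, 319].
Compare endpoints: green_phase.start < silver_phase.start, green_phase.start < silver_phase.end, green_phase.end < silver_phase.start, green_phase.end < silver_phase.end.
That pattern is 'before'.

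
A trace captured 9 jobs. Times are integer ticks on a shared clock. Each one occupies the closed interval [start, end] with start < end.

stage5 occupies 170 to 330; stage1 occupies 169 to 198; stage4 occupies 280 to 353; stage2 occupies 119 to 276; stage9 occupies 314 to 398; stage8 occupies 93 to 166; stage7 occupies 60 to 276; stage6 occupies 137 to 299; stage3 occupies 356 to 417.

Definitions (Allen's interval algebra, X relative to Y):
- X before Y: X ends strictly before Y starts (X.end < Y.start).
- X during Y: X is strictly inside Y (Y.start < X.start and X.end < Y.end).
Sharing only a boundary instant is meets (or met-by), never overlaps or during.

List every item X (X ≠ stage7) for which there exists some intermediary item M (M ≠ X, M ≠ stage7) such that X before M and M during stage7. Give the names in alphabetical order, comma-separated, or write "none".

Target stage7 = [60, 276].
Intermediaries M with M during stage7: stage1, stage8.
Via stage1 — items with X before stage1: stage8.
Via stage8 — items with X before stage8: none.
Union: stage8.

stage8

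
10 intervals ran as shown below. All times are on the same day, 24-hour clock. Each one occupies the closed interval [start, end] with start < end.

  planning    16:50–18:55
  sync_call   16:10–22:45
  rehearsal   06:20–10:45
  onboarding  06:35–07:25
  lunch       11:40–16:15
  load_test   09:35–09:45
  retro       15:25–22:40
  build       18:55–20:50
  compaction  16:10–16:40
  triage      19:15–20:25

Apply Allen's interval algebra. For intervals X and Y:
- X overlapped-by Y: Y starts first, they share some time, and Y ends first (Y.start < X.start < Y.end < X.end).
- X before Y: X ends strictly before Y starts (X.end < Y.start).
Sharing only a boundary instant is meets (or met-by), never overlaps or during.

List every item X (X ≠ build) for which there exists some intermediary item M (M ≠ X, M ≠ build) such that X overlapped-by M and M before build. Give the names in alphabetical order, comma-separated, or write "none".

Target build = [18:55, 20:50].
Intermediaries M with M before build: compaction, load_test, lunch, onboarding, rehearsal.
Via compaction — items with X overlapped-by compaction: none.
Via load_test — items with X overlapped-by load_test: none.
Via lunch — items with X overlapped-by lunch: compaction, retro, sync_call.
Via onboarding — items with X overlapped-by onboarding: none.
Via rehearsal — items with X overlapped-by rehearsal: none.
Union: compaction, retro, sync_call.

compaction, retro, sync_call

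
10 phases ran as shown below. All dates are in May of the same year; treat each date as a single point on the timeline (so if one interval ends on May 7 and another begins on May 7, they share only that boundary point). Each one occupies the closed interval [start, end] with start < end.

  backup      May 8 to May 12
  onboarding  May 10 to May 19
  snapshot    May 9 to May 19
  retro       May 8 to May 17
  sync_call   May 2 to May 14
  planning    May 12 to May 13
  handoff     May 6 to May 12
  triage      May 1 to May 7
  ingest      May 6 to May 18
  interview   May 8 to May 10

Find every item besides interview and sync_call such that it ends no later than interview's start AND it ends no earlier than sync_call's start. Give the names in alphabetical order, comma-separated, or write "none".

triage

Conditions: its end is no later than interview's start (X.end <= May 8) AND its end is no earlier than sync_call's start (X.end >= May 2).
backup: end May 12 <= May 8? ✗; end May 12 >= May 2? ✓ → no.
handoff: end May 12 <= May 8? ✗; end May 12 >= May 2? ✓ → no.
ingest: end May 18 <= May 8? ✗; end May 18 >= May 2? ✓ → no.
onboarding: end May 19 <= May 8? ✗; end May 19 >= May 2? ✓ → no.
planning: end May 13 <= May 8? ✗; end May 13 >= May 2? ✓ → no.
retro: end May 17 <= May 8? ✗; end May 17 >= May 2? ✓ → no.
snapshot: end May 19 <= May 8? ✗; end May 19 >= May 2? ✓ → no.
triage: end May 7 <= May 8? ✓; end May 7 >= May 2? ✓ → yes.
Result: triage.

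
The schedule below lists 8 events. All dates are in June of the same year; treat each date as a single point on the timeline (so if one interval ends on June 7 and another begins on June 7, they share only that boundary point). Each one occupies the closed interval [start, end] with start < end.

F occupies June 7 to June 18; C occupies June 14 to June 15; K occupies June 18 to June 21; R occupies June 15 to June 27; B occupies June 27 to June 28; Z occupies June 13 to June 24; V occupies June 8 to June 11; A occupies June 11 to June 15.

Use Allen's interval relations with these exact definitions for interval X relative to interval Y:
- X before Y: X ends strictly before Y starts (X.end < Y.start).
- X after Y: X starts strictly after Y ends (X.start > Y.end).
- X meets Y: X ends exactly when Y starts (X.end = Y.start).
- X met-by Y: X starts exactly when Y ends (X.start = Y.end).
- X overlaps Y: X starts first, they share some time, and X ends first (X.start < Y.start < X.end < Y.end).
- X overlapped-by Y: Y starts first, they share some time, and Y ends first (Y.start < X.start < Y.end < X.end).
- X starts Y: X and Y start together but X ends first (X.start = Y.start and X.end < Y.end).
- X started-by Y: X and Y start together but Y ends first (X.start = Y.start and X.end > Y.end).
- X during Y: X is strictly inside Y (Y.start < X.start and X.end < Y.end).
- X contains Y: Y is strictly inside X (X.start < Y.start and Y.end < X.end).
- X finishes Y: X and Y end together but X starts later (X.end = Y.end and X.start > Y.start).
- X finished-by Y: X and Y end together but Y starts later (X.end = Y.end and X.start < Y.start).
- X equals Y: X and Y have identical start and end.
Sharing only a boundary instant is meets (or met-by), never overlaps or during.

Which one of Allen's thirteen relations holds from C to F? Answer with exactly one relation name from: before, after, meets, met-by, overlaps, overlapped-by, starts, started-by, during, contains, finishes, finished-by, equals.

C = [June 14, June 15]; F = [June 7, June 18].
Compare endpoints: C.start > F.start, C.start < F.end, C.end > F.start, C.end < F.end.
That pattern is 'during'.

during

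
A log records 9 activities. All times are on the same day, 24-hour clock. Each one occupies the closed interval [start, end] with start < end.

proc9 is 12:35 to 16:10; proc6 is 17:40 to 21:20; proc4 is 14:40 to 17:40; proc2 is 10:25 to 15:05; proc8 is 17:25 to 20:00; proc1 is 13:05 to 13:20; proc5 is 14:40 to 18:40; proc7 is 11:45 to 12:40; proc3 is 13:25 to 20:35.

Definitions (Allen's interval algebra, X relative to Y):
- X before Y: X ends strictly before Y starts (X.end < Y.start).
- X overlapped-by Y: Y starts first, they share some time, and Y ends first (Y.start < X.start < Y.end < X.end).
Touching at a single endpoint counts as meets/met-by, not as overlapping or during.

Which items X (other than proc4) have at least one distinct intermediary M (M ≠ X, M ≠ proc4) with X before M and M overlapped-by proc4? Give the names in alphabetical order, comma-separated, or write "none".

Target proc4 = [14:40, 17:40].
Intermediaries M with M overlapped-by proc4: proc8.
Via proc8 — items with X before proc8: proc1, proc2, proc7, proc9.
Union: proc1, proc2, proc7, proc9.

proc1, proc2, proc7, proc9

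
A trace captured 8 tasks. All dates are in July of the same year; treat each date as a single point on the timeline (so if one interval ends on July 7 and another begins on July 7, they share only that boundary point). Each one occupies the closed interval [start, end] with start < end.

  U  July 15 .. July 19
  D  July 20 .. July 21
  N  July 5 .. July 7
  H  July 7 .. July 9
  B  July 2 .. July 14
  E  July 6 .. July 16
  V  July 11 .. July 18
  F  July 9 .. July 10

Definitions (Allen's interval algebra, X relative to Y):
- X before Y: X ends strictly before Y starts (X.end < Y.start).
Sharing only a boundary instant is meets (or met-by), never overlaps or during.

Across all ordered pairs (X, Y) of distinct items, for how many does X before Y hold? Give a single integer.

Checking all 56 ordered pairs for relation 'before'; matching pairs in alphabetical order:
(B, D): B before D ✓
(B, U): B before U ✓
(E, D): E before D ✓
(F, D): F before D ✓
(F, U): F before U ✓
(F, V): F before V ✓
(H, D): H before D ✓
(H, U): H before U ✓
(H, V): H before V ✓
(N, D): N before D ✓
(N, F): N before F ✓
(N, U): N before U ✓
(N, V): N before V ✓
(U, D): U before D ✓
(V, D): V before D ✓
Count: 15.

15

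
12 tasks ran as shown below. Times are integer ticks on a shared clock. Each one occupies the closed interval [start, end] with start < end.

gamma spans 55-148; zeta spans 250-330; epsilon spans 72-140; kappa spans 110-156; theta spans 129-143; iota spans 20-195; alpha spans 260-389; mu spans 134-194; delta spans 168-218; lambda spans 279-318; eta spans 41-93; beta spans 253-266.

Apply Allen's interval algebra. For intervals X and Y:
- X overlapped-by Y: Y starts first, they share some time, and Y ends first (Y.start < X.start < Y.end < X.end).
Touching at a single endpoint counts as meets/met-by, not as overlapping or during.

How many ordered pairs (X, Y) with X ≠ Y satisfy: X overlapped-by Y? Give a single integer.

13

Checking all 132 ordered pairs for relation 'overlapped-by'; matching pairs in alphabetical order:
(alpha, beta): alpha overlapped-by beta ✓
(alpha, zeta): alpha overlapped-by zeta ✓
(delta, iota): delta overlapped-by iota ✓
(delta, mu): delta overlapped-by mu ✓
(epsilon, eta): epsilon overlapped-by eta ✓
(gamma, eta): gamma overlapped-by eta ✓
(kappa, epsilon): kappa overlapped-by epsilon ✓
(kappa, gamma): kappa overlapped-by gamma ✓
(mu, epsilon): mu overlapped-by epsilon ✓
(mu, gamma): mu overlapped-by gamma ✓
(mu, kappa): mu overlapped-by kappa ✓
(mu, theta): mu overlapped-by theta ✓
(theta, epsilon): theta overlapped-by epsilon ✓
Count: 13.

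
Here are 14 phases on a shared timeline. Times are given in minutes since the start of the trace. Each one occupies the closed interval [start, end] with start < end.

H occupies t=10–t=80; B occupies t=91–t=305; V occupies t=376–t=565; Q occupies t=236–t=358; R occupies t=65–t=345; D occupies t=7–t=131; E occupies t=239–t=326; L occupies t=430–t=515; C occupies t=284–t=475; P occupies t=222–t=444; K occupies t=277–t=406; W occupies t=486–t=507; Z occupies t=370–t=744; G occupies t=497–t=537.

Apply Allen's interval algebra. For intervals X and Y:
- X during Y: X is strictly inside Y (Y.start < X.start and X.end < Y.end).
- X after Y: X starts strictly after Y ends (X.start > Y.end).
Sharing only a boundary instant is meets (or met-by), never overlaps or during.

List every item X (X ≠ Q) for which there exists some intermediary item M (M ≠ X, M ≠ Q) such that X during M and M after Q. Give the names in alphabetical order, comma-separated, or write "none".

G, L, V, W

Target Q = [t=236, t=358].
Intermediaries M with M after Q: G, L, V, W, Z.
Via G — items with X during G: none.
Via L — items with X during L: W.
Via V — items with X during V: G, L, W.
Via W — items with X during W: none.
Via Z — items with X during Z: G, L, V, W.
Union: G, L, V, W.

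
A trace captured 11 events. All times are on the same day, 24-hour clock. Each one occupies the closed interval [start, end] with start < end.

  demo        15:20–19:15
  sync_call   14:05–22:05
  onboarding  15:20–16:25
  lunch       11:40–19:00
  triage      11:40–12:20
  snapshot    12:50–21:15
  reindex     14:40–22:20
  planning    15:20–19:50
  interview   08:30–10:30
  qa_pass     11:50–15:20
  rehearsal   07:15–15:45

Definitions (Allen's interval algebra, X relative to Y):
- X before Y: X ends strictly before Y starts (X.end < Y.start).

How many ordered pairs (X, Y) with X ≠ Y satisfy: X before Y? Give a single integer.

15

Checking all 110 ordered pairs for relation 'before'; matching pairs in alphabetical order:
(interview, demo): interview before demo ✓
(interview, lunch): interview before lunch ✓
(interview, onboarding): interview before onboarding ✓
(interview, planning): interview before planning ✓
(interview, qa_pass): interview before qa_pass ✓
(interview, reindex): interview before reindex ✓
(interview, snapshot): interview before snapshot ✓
(interview, sync_call): interview before sync_call ✓
(interview, triage): interview before triage ✓
(triage, demo): triage before demo ✓
(triage, onboarding): triage before onboarding ✓
(triage, planning): triage before planning ✓
(triage, reindex): triage before reindex ✓
(triage, snapshot): triage before snapshot ✓
(triage, sync_call): triage before sync_call ✓
Count: 15.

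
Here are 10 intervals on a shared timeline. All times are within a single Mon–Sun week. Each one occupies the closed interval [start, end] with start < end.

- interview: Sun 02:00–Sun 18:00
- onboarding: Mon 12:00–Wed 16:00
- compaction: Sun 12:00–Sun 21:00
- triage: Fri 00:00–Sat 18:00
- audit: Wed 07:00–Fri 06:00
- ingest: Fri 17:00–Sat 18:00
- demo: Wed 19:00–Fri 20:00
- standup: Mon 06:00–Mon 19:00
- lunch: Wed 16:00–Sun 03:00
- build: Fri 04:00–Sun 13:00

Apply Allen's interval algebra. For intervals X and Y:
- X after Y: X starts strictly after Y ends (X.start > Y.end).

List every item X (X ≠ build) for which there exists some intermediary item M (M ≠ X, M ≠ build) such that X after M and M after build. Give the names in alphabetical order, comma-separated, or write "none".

Target build = [Fri 04:00, Sun 13:00].
Intermediaries M with M after build: none.
Union: none.

none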